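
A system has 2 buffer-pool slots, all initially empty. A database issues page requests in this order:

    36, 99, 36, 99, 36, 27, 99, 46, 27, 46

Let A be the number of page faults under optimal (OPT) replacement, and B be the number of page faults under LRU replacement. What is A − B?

Under OPT: F F . . . F . F . . → 4 faults.
Under LRU: F F . . . F F F F . → 6 faults.
A − B = 4 − 6 = -2.

-2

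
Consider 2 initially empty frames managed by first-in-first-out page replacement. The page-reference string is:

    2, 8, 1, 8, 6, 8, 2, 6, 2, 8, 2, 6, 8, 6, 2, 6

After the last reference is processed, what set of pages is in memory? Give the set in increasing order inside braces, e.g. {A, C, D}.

2 → miss, frames {2}
8 → miss, frames {2,8}
1 → miss, evict 2, frames {8,1}
8 → hit
6 → miss, evict 8, frames {1,6}
8 → miss, evict 1, frames {6,8}
2 → miss, evict 6, frames {8,2}
6 → miss, evict 8, frames {2,6}
2 → hit
8 → miss, evict 2, frames {6,8}
2 → miss, evict 6, frames {8,2}
6 → miss, evict 8, frames {2,6}
8 → miss, evict 2, frames {6,8}
6 → hit
2 → miss, evict 6, frames {8,2}
6 → miss, evict 8, frames {2,6}

{2, 6}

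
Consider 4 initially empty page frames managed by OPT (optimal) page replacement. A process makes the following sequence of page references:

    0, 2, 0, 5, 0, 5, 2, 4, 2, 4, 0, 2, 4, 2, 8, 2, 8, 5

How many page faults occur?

5

0 -> fault, frames [0]
2 -> fault, frames [0, 2]
0 -> hit
5 -> fault, frames [0, 2, 5]
0 -> hit
5 -> hit
2 -> hit
4 -> fault, frames [0, 2, 5, 4]
2 -> hit
4 -> hit
0 -> hit
2 -> hit
4 -> hit
2 -> hit
8 -> fault, evict 4, frames [0, 2, 5, 8]
2 -> hit
8 -> hit
5 -> hit
Page faults: 5.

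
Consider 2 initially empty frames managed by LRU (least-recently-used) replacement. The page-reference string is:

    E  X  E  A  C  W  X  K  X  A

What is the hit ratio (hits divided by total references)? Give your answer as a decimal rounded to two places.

E: miss, frames (E)
X: miss, frames (E X)
E: hit
A: miss, evict X, frames (E A)
C: miss, evict E, frames (A C)
W: miss, evict A, frames (C W)
X: miss, evict C, frames (W X)
K: miss, evict W, frames (X K)
X: hit
A: miss, evict K, frames (X A)
Hits: 2 of 10 references → 2/10 = 0.2000.

0.20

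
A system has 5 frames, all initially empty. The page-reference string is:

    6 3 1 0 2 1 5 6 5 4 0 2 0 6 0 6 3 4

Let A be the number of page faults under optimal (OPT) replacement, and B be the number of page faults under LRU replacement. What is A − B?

-4

Under OPT: F F F F F . F . . F . . . . . . . . → 7 faults.
Under LRU: F F F F F . F F . F F F . . . . F . → 11 faults.
A − B = 7 − 11 = -4.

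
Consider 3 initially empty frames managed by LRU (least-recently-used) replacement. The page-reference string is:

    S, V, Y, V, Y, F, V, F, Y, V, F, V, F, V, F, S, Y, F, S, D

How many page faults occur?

S: miss, frames [S]
V: miss, frames [S, V]
Y: miss, frames [S, V, Y]
V: hit
Y: hit
F: miss, evict S, frames [V, Y, F]
V: hit
F: hit
Y: hit
V: hit
F: hit
V: hit
F: hit
V: hit
F: hit
S: miss, evict Y, frames [V, F, S]
Y: miss, evict V, frames [F, S, Y]
F: hit
S: hit
D: miss, evict Y, frames [F, S, D]
Page faults: 7.

7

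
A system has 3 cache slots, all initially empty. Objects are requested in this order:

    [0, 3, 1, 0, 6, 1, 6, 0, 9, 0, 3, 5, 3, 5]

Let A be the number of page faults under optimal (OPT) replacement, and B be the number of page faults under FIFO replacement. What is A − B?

Under OPT: F F F . F . . . F . F F . . → 7 faults.
Under FIFO: F F F . F . . F F . F F . . → 8 faults.
A − B = 7 − 8 = -1.

-1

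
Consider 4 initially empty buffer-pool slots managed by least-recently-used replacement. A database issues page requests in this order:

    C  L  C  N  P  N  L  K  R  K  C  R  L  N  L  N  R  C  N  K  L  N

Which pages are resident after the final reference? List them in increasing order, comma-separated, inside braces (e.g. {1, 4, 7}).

C → miss, frames [C]
L → miss, frames [C, L]
C → hit
N → miss, frames [L, C, N]
P → miss, frames [L, C, N, P]
N → hit
L → hit
K → miss, evict C, frames [P, N, L, K]
R → miss, evict P, frames [N, L, K, R]
K → hit
C → miss, evict N, frames [L, R, K, C]
R → hit
L → hit
N → miss, evict K, frames [C, R, L, N]
L → hit
N → hit
R → hit
C → hit
N → hit
K → miss, evict L, frames [R, C, N, K]
L → miss, evict R, frames [C, N, K, L]
N → hit

{C, K, L, N}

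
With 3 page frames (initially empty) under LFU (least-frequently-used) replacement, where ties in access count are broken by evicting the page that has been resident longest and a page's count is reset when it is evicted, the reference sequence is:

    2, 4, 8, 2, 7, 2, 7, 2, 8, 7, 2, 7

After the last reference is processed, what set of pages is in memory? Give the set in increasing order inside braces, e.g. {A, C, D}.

{2, 7, 8}

2 → miss, frames (2)
4 → miss, frames (2 4)
8 → miss, frames (2 4 8)
2 → hit
7 → miss, evict 4, frames (2 8 7)
2 → hit
7 → hit
2 → hit
8 → hit
7 → hit
2 → hit
7 → hit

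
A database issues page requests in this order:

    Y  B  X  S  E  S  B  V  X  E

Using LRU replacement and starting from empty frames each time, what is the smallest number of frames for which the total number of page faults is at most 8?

f=1: 10 faults
f=2: 9 faults
f=3: 9 faults
f=4: 8 faults
f=5: 6 faults
f=6: 6 faults
Smallest f with faults ≤ 8 is 4.

4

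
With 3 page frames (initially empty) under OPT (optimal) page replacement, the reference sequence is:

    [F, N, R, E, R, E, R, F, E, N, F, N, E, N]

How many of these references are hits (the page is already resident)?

F -> miss, frames [F]
N -> miss, frames [F, N]
R -> miss, frames [F, N, R]
E -> miss, evict N, frames [F, R, E]
R -> hit
E -> hit
R -> hit
F -> hit
E -> hit
N -> miss, evict R, frames [F, E, N]
F -> hit
N -> hit
E -> hit
N -> hit
Hits: 9.

9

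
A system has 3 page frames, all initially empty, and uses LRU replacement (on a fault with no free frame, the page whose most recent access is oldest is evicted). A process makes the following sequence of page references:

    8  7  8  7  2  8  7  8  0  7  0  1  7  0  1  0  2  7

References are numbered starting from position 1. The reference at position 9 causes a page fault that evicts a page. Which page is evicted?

2

pos 1: 8 -> miss, frames [8]
pos 2: 7 -> miss, frames [8, 7]
pos 3: 8 -> hit
pos 4: 7 -> hit
pos 5: 2 -> miss, frames [8, 7, 2]
pos 6: 8 -> hit
pos 7: 7 -> hit
pos 8: 8 -> hit
pos 9: 0 -> miss, evict 2, frames [7, 8, 0]
At position 9, page 2 is evicted.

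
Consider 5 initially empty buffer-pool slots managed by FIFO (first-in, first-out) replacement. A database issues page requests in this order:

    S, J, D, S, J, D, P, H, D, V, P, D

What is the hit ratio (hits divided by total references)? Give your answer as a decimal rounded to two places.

0.50

S: miss, frames [S]
J: miss, frames [S, J]
D: miss, frames [S, J, D]
S: hit
J: hit
D: hit
P: miss, frames [S, J, D, P]
H: miss, frames [S, J, D, P, H]
D: hit
V: miss, evict S, frames [J, D, P, H, V]
P: hit
D: hit
Hits: 6 of 12 references → 6/12 = 0.5000.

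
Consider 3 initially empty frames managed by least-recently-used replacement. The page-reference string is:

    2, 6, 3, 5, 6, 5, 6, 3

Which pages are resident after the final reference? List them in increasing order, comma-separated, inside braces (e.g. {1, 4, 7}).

{3, 5, 6}

2 -> miss, frames {2}
6 -> miss, frames {2,6}
3 -> miss, frames {2,6,3}
5 -> miss, evict 2, frames {6,3,5}
6 -> hit
5 -> hit
6 -> hit
3 -> hit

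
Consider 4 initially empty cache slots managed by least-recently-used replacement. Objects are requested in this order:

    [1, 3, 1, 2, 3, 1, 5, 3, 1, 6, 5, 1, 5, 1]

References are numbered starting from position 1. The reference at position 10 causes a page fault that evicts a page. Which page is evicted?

pos 1: 1 -> fault, frames {1}
pos 2: 3 -> fault, frames {1,3}
pos 3: 1 -> hit
pos 4: 2 -> fault, frames {3,1,2}
pos 5: 3 -> hit
pos 6: 1 -> hit
pos 7: 5 -> fault, frames {2,3,1,5}
pos 8: 3 -> hit
pos 9: 1 -> hit
pos 10: 6 -> fault, evict 2, frames {5,3,1,6}
At position 10, page 2 is evicted.

2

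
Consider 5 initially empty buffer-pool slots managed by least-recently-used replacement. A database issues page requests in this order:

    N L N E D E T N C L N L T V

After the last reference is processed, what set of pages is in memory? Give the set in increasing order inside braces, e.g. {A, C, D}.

N: fault, frames (N)
L: fault, frames (N L)
N: hit
E: fault, frames (L N E)
D: fault, frames (L N E D)
E: hit
T: fault, frames (L N D E T)
N: hit
C: fault, evict L, frames (D E T N C)
L: fault, evict D, frames (E T N C L)
N: hit
L: hit
T: hit
V: fault, evict E, frames (C N L T V)

{C, L, N, T, V}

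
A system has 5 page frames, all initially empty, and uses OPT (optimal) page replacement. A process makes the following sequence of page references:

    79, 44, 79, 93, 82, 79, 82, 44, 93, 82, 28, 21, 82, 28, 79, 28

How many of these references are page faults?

6

79: fault, frames [79]
44: fault, frames [79, 44]
79: hit
93: fault, frames [79, 44, 93]
82: fault, frames [79, 44, 93, 82]
79: hit
82: hit
44: hit
93: hit
82: hit
28: fault, frames [79, 44, 93, 82, 28]
21: fault, evict 93, frames [79, 44, 82, 28, 21]
82: hit
28: hit
79: hit
28: hit
Page faults: 6.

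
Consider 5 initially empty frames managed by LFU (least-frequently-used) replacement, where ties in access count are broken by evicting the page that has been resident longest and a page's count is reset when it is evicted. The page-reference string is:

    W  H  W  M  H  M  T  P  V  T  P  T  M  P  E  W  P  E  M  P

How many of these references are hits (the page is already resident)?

W: fault, frames [W]
H: fault, frames [W, H]
W: hit
M: fault, frames [W, H, M]
H: hit
M: hit
T: fault, frames [W, H, M, T]
P: fault, frames [W, H, M, T, P]
V: fault, evict T, frames [W, H, M, P, V]
T: fault, evict P, frames [W, H, M, V, T]
P: fault, evict V, frames [W, H, M, T, P]
T: hit
M: hit
P: hit
E: fault, evict W, frames [H, M, T, P, E]
W: fault, evict E, frames [H, M, T, P, W]
P: hit
E: fault, evict W, frames [H, M, T, P, E]
M: hit
P: hit
Hits: 9.

9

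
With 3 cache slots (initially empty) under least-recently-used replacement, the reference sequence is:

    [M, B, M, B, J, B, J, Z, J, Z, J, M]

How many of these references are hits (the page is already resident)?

M: miss, frames [M]
B: miss, frames [M, B]
M: hit
B: hit
J: miss, frames [M, B, J]
B: hit
J: hit
Z: miss, evict M, frames [B, J, Z]
J: hit
Z: hit
J: hit
M: miss, evict B, frames [Z, J, M]
Hits: 7.

7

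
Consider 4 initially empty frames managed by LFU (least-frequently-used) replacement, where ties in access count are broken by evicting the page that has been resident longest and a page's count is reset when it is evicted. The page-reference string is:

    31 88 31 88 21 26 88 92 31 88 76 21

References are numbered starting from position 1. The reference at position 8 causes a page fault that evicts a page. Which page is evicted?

pos 1: 31 → fault, frames {31}
pos 2: 88 → fault, frames {31,88}
pos 3: 31 → hit
pos 4: 88 → hit
pos 5: 21 → fault, frames {31,88,21}
pos 6: 26 → fault, frames {31,88,21,26}
pos 7: 88 → hit
pos 8: 92 → fault, evict 21, frames {31,88,26,92}
At position 8, page 21 is evicted.

21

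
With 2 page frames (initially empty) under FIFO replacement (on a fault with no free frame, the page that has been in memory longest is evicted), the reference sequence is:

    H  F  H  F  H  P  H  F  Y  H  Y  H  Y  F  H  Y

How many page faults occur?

H → miss, frames [H]
F → miss, frames [H, F]
H → hit
F → hit
H → hit
P → miss, evict H, frames [F, P]
H → miss, evict F, frames [P, H]
F → miss, evict P, frames [H, F]
Y → miss, evict H, frames [F, Y]
H → miss, evict F, frames [Y, H]
Y → hit
H → hit
Y → hit
F → miss, evict Y, frames [H, F]
H → hit
Y → miss, evict H, frames [F, Y]
Page faults: 9.

9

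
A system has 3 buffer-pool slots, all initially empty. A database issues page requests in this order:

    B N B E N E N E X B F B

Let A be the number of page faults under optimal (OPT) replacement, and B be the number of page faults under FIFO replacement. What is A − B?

Under OPT: F F . F . . . . F . F . → 5 faults.
Under FIFO: F F . F . . . . F F F . → 6 faults.
A − B = 5 − 6 = -1.

-1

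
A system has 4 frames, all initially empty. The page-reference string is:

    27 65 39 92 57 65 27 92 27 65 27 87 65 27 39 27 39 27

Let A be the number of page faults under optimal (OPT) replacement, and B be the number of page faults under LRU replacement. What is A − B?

-1

Under OPT: F F F F F . . . . . . F . . F . . . → 7 faults.
Under LRU: F F F F F . F . . . . F . . F . . . → 8 faults.
A − B = 7 − 8 = -1.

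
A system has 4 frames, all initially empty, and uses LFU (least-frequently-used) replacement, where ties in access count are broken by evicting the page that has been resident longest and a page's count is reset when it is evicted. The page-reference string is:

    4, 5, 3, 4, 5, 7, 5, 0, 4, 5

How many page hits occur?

5

4: fault, frames [4]
5: fault, frames [4, 5]
3: fault, frames [4, 5, 3]
4: hit
5: hit
7: fault, frames [4, 5, 3, 7]
5: hit
0: fault, evict 3, frames [4, 5, 7, 0]
4: hit
5: hit
Hits: 5.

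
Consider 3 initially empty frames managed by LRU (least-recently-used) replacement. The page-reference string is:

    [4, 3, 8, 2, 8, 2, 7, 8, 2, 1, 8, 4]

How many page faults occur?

4: fault, frames (4)
3: fault, frames (4 3)
8: fault, frames (4 3 8)
2: fault, evict 4, frames (3 8 2)
8: hit
2: hit
7: fault, evict 3, frames (8 2 7)
8: hit
2: hit
1: fault, evict 7, frames (8 2 1)
8: hit
4: fault, evict 2, frames (1 8 4)
Page faults: 7.

7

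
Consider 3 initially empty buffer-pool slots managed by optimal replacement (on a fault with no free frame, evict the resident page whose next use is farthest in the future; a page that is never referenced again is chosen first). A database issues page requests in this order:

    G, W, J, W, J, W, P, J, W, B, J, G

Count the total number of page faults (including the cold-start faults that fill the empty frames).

G -> miss, frames (G)
W -> miss, frames (G W)
J -> miss, frames (G W J)
W -> hit
J -> hit
W -> hit
P -> miss, evict G, frames (W J P)
J -> hit
W -> hit
B -> miss, evict P, frames (W J B)
J -> hit
G -> miss, evict B, frames (W J G)
Page faults: 6.

6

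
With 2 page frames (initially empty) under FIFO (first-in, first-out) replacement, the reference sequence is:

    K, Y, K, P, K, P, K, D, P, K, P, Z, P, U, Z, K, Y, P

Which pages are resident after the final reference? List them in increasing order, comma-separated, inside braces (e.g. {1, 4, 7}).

K → fault, frames (K)
Y → fault, frames (K Y)
K → hit
P → fault, evict K, frames (Y P)
K → fault, evict Y, frames (P K)
P → hit
K → hit
D → fault, evict P, frames (K D)
P → fault, evict K, frames (D P)
K → fault, evict D, frames (P K)
P → hit
Z → fault, evict P, frames (K Z)
P → fault, evict K, frames (Z P)
U → fault, evict Z, frames (P U)
Z → fault, evict P, frames (U Z)
K → fault, evict U, frames (Z K)
Y → fault, evict Z, frames (K Y)
P → fault, evict K, frames (Y P)

{P, Y}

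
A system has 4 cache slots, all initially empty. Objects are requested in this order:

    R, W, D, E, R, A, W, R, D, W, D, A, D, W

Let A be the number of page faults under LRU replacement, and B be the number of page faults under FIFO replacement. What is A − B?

Under LRU: F F F F . F F . F . . . . . → 7 faults.
Under FIFO: F F F F . F . F . F F . . . → 8 faults.
A − B = 7 − 8 = -1.

-1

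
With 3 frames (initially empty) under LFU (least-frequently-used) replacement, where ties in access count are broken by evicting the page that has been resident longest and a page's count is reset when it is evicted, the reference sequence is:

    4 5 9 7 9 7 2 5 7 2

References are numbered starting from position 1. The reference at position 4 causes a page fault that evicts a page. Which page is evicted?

pos 1: 4 → fault, frames [4]
pos 2: 5 → fault, frames [4, 5]
pos 3: 9 → fault, frames [4, 5, 9]
pos 4: 7 → fault, evict 4, frames [5, 9, 7]
At position 4, page 4 is evicted.

4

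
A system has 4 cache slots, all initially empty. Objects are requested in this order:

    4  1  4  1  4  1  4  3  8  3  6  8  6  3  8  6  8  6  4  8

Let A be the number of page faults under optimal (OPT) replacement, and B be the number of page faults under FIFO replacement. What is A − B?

Under OPT: F F . . . . . F F . F . . . . . . . . . → 5 faults.
Under FIFO: F F . . . . . F F . F . . . . . . . F . → 6 faults.
A − B = 5 − 6 = -1.

-1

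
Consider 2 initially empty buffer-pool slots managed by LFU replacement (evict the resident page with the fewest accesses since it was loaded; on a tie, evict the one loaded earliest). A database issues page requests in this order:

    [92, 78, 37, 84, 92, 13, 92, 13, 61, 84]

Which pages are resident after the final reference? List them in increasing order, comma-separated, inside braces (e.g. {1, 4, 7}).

92 -> miss, frames (92)
78 -> miss, frames (92 78)
37 -> miss, evict 92, frames (78 37)
84 -> miss, evict 78, frames (37 84)
92 -> miss, evict 37, frames (84 92)
13 -> miss, evict 84, frames (92 13)
92 -> hit
13 -> hit
61 -> miss, evict 92, frames (13 61)
84 -> miss, evict 61, frames (13 84)

{13, 84}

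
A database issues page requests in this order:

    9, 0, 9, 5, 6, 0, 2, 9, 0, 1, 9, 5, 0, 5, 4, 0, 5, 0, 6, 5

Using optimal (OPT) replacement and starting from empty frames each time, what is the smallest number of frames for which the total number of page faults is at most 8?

4

f=1: 20 faults
f=2: 12 faults
f=3: 9 faults
f=4: 8 faults
f=5: 7 faults
f=6: 7 faults
f=7: 7 faults
Smallest f with faults ≤ 8 is 4.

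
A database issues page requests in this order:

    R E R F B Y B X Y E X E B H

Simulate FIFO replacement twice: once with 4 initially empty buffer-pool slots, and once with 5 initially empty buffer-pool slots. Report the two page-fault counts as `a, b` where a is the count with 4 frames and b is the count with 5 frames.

8, 7

4 frames: F F . F F F . F . F . . . F → 8 faults.
5 frames: F F . F F F . F . . . . . F → 7 faults.
7 < 8: adding a frame reduced faults, as is typical.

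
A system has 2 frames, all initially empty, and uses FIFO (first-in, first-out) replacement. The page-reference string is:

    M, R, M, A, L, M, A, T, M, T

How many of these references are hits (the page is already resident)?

2

M → miss, frames [M]
R → miss, frames [M, R]
M → hit
A → miss, evict M, frames [R, A]
L → miss, evict R, frames [A, L]
M → miss, evict A, frames [L, M]
A → miss, evict L, frames [M, A]
T → miss, evict M, frames [A, T]
M → miss, evict A, frames [T, M]
T → hit
Hits: 2.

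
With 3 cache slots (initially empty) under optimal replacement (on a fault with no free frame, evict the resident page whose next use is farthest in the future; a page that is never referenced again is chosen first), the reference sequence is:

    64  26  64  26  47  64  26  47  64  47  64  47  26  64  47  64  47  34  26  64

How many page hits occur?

16

64 → miss, frames {64}
26 → miss, frames {64,26}
64 → hit
26 → hit
47 → miss, frames {64,26,47}
64 → hit
26 → hit
47 → hit
64 → hit
47 → hit
64 → hit
47 → hit
26 → hit
64 → hit
47 → hit
64 → hit
47 → hit
34 → miss, evict 47, frames {64,26,34}
26 → hit
64 → hit
Hits: 16.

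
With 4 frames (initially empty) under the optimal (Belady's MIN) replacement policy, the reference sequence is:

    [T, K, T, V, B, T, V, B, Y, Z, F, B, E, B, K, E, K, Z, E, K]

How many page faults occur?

T -> fault, frames [T]
K -> fault, frames [T, K]
T -> hit
V -> fault, frames [T, K, V]
B -> fault, frames [T, K, V, B]
T -> hit
V -> hit
B -> hit
Y -> fault, evict V, frames [T, K, B, Y]
Z -> fault, evict Y, frames [T, K, B, Z]
F -> fault, evict T, frames [K, B, Z, F]
B -> hit
E -> fault, evict F, frames [K, B, Z, E]
B -> hit
K -> hit
E -> hit
K -> hit
Z -> hit
E -> hit
K -> hit
Page faults: 8.

8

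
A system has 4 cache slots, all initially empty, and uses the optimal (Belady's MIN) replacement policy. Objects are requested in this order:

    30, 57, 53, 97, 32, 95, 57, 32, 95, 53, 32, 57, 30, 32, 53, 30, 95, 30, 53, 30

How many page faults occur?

7

30 -> miss, frames [30]
57 -> miss, frames [30, 57]
53 -> miss, frames [30, 57, 53]
97 -> miss, frames [30, 57, 53, 97]
32 -> miss, evict 97, frames [30, 57, 53, 32]
95 -> miss, evict 30, frames [57, 53, 32, 95]
57 -> hit
32 -> hit
95 -> hit
53 -> hit
32 -> hit
57 -> hit
30 -> miss, evict 57, frames [53, 32, 95, 30]
32 -> hit
53 -> hit
30 -> hit
95 -> hit
30 -> hit
53 -> hit
30 -> hit
Page faults: 7.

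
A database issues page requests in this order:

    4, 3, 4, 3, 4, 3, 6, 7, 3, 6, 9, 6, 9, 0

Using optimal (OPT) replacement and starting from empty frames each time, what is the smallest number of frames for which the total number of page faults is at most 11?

f=1: 14 faults
f=2: 7 faults
f=3: 6 faults
f=4: 6 faults
f=5: 6 faults
f=6: 6 faults
Smallest f with faults ≤ 11 is 2.

2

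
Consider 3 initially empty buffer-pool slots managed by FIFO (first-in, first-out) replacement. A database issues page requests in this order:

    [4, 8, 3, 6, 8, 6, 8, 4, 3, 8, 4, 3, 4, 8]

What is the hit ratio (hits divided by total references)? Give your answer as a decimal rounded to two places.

0.50

4 -> miss, frames {4}
8 -> miss, frames {4,8}
3 -> miss, frames {4,8,3}
6 -> miss, evict 4, frames {8,3,6}
8 -> hit
6 -> hit
8 -> hit
4 -> miss, evict 8, frames {3,6,4}
3 -> hit
8 -> miss, evict 3, frames {6,4,8}
4 -> hit
3 -> miss, evict 6, frames {4,8,3}
4 -> hit
8 -> hit
Hits: 7 of 14 references → 7/14 = 0.5000.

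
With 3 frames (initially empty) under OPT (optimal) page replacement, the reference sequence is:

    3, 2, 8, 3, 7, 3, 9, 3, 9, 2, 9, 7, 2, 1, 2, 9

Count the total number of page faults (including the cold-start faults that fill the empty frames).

3 -> miss, frames (3)
2 -> miss, frames (3 2)
8 -> miss, frames (3 2 8)
3 -> hit
7 -> miss, evict 8, frames (3 2 7)
3 -> hit
9 -> miss, evict 7, frames (3 2 9)
3 -> hit
9 -> hit
2 -> hit
9 -> hit
7 -> miss, evict 3, frames (2 9 7)
2 -> hit
1 -> miss, evict 7, frames (2 9 1)
2 -> hit
9 -> hit
Page faults: 7.

7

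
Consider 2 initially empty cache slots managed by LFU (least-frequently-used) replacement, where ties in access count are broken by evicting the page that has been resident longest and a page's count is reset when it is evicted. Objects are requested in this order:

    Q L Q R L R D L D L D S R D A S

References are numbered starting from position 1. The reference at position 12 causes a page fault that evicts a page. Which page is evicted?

D

pos 1: Q: fault, frames [Q]
pos 2: L: fault, frames [Q, L]
pos 3: Q: hit
pos 4: R: fault, evict L, frames [Q, R]
pos 5: L: fault, evict R, frames [Q, L]
pos 6: R: fault, evict L, frames [Q, R]
pos 7: D: fault, evict R, frames [Q, D]
pos 8: L: fault, evict D, frames [Q, L]
pos 9: D: fault, evict L, frames [Q, D]
pos 10: L: fault, evict D, frames [Q, L]
pos 11: D: fault, evict L, frames [Q, D]
pos 12: S: fault, evict D, frames [Q, S]
At position 12, page D is evicted.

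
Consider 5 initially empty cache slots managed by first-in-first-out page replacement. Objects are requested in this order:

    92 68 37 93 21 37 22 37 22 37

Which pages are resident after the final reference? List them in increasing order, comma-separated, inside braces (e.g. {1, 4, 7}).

{21, 22, 37, 68, 93}

92: miss, frames [92]
68: miss, frames [92, 68]
37: miss, frames [92, 68, 37]
93: miss, frames [92, 68, 37, 93]
21: miss, frames [92, 68, 37, 93, 21]
37: hit
22: miss, evict 92, frames [68, 37, 93, 21, 22]
37: hit
22: hit
37: hit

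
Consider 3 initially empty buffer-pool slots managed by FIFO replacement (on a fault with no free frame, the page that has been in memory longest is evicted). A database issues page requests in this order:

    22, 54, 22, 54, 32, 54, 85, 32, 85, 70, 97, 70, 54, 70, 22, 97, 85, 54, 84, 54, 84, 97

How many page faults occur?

22 -> fault, frames {22}
54 -> fault, frames {22,54}
22 -> hit
54 -> hit
32 -> fault, frames {22,54,32}
54 -> hit
85 -> fault, evict 22, frames {54,32,85}
32 -> hit
85 -> hit
70 -> fault, evict 54, frames {32,85,70}
97 -> fault, evict 32, frames {85,70,97}
70 -> hit
54 -> fault, evict 85, frames {70,97,54}
70 -> hit
22 -> fault, evict 70, frames {97,54,22}
97 -> hit
85 -> fault, evict 97, frames {54,22,85}
54 -> hit
84 -> fault, evict 54, frames {22,85,84}
54 -> fault, evict 22, frames {85,84,54}
84 -> hit
97 -> fault, evict 85, frames {84,54,97}
Page faults: 12.

12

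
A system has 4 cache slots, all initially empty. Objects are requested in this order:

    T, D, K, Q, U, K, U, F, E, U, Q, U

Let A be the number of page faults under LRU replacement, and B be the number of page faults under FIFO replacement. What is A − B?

1

Under LRU: F F F F F . . F F . F . → 8 faults.
Under FIFO: F F F F F . . F F . . . → 7 faults.
A − B = 8 − 7 = 1.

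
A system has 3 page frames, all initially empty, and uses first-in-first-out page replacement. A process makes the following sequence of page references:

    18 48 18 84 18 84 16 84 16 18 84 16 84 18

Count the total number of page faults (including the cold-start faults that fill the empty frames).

5

18 -> fault, frames (18)
48 -> fault, frames (18 48)
18 -> hit
84 -> fault, frames (18 48 84)
18 -> hit
84 -> hit
16 -> fault, evict 18, frames (48 84 16)
84 -> hit
16 -> hit
18 -> fault, evict 48, frames (84 16 18)
84 -> hit
16 -> hit
84 -> hit
18 -> hit
Page faults: 5.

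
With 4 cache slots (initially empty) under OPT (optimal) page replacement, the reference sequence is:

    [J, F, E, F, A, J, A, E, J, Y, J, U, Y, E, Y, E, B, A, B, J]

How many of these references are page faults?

J → fault, frames (J)
F → fault, frames (J F)
E → fault, frames (J F E)
F → hit
A → fault, frames (J F E A)
J → hit
A → hit
E → hit
J → hit
Y → fault, evict F, frames (J E A Y)
J → hit
U → fault, evict J, frames (E A Y U)
Y → hit
E → hit
Y → hit
E → hit
B → fault, evict U, frames (E A Y B)
A → hit
B → hit
J → fault, evict B, frames (E A Y J)
Page faults: 8.

8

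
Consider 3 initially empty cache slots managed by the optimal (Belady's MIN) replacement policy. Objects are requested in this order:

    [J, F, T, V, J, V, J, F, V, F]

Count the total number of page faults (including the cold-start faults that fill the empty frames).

J → miss, frames (J)
F → miss, frames (J F)
T → miss, frames (J F T)
V → miss, evict T, frames (J F V)
J → hit
V → hit
J → hit
F → hit
V → hit
F → hit
Page faults: 4.

4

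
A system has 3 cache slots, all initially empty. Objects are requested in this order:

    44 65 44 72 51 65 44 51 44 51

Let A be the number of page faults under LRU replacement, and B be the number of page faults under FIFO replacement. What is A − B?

Under LRU: F F . F F F F . . . → 6 faults.
Under FIFO: F F . F F . F . . . → 5 faults.
A − B = 6 − 5 = 1.

1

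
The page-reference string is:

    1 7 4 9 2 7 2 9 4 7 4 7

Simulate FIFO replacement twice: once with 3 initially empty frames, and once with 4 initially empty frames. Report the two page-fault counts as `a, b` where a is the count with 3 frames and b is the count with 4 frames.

3 frames: F F F F F F . . F . . . → 7 faults.
4 frames: F F F F F . . . . . . . → 5 faults.
5 < 7: adding a frame reduced faults, as is typical.

7, 5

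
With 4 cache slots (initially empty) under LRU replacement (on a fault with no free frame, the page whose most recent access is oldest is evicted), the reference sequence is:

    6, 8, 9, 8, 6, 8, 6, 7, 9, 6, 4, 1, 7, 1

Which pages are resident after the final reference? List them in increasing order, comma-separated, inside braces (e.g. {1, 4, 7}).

6: fault, frames {6}
8: fault, frames {6,8}
9: fault, frames {6,8,9}
8: hit
6: hit
8: hit
6: hit
7: fault, frames {9,8,6,7}
9: hit
6: hit
4: fault, evict 8, frames {7,9,6,4}
1: fault, evict 7, frames {9,6,4,1}
7: fault, evict 9, frames {6,4,1,7}
1: hit

{1, 4, 6, 7}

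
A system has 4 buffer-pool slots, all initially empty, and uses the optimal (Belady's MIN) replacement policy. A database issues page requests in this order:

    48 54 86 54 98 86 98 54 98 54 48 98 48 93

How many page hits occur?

48 → miss, frames (48)
54 → miss, frames (48 54)
86 → miss, frames (48 54 86)
54 → hit
98 → miss, frames (48 54 86 98)
86 → hit
98 → hit
54 → hit
98 → hit
54 → hit
48 → hit
98 → hit
48 → hit
93 → miss, evict 98, frames (48 54 86 93)
Hits: 9.

9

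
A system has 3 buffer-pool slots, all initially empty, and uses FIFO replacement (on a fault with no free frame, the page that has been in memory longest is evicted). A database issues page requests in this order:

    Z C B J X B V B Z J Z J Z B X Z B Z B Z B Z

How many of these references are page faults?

Z: fault, frames [Z]
C: fault, frames [Z, C]
B: fault, frames [Z, C, B]
J: fault, evict Z, frames [C, B, J]
X: fault, evict C, frames [B, J, X]
B: hit
V: fault, evict B, frames [J, X, V]
B: fault, evict J, frames [X, V, B]
Z: fault, evict X, frames [V, B, Z]
J: fault, evict V, frames [B, Z, J]
Z: hit
J: hit
Z: hit
B: hit
X: fault, evict B, frames [Z, J, X]
Z: hit
B: fault, evict Z, frames [J, X, B]
Z: fault, evict J, frames [X, B, Z]
B: hit
Z: hit
B: hit
Z: hit
Page faults: 12.

12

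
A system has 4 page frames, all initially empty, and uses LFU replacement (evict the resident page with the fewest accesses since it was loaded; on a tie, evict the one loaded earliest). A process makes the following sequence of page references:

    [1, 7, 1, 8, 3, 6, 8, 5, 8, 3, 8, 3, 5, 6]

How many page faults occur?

1: miss, frames [1]
7: miss, frames [1, 7]
1: hit
8: miss, frames [1, 7, 8]
3: miss, frames [1, 7, 8, 3]
6: miss, evict 7, frames [1, 8, 3, 6]
8: hit
5: miss, evict 3, frames [1, 8, 6, 5]
8: hit
3: miss, evict 6, frames [1, 8, 5, 3]
8: hit
3: hit
5: hit
6: miss, evict 1, frames [8, 5, 3, 6]
Page faults: 8.

8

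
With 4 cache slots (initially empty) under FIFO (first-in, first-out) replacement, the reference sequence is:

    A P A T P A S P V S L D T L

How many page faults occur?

A: miss, frames (A)
P: miss, frames (A P)
A: hit
T: miss, frames (A P T)
P: hit
A: hit
S: miss, frames (A P T S)
P: hit
V: miss, evict A, frames (P T S V)
S: hit
L: miss, evict P, frames (T S V L)
D: miss, evict T, frames (S V L D)
T: miss, evict S, frames (V L D T)
L: hit
Page faults: 8.

8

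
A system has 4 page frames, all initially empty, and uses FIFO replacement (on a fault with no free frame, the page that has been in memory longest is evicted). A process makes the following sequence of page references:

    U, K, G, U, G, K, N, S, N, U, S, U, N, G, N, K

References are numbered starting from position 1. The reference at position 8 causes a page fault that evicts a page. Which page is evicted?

U

pos 1: U → miss, frames [U]
pos 2: K → miss, frames [U, K]
pos 3: G → miss, frames [U, K, G]
pos 4: U → hit
pos 5: G → hit
pos 6: K → hit
pos 7: N → miss, frames [U, K, G, N]
pos 8: S → miss, evict U, frames [K, G, N, S]
At position 8, page U is evicted.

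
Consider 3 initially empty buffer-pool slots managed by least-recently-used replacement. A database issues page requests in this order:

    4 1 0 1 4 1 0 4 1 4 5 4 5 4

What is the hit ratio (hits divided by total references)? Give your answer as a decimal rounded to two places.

0.71

4 -> fault, frames {4}
1 -> fault, frames {4,1}
0 -> fault, frames {4,1,0}
1 -> hit
4 -> hit
1 -> hit
0 -> hit
4 -> hit
1 -> hit
4 -> hit
5 -> fault, evict 0, frames {1,4,5}
4 -> hit
5 -> hit
4 -> hit
Hits: 10 of 14 references → 10/14 = 0.7143.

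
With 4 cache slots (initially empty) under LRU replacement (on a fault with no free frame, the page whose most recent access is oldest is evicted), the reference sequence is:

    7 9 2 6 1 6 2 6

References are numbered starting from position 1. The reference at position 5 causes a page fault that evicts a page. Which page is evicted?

pos 1: 7 → miss, frames {7}
pos 2: 9 → miss, frames {7,9}
pos 3: 2 → miss, frames {7,9,2}
pos 4: 6 → miss, frames {7,9,2,6}
pos 5: 1 → miss, evict 7, frames {9,2,6,1}
At position 5, page 7 is evicted.

7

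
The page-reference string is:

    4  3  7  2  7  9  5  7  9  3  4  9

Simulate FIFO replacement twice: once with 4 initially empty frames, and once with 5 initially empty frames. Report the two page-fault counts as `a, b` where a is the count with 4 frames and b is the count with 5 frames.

8, 7

4 frames: F F F F . F F . . F F . → 8 faults.
5 frames: F F F F . F F . . . F . → 7 faults.
7 < 8: adding a frame reduced faults, as is typical.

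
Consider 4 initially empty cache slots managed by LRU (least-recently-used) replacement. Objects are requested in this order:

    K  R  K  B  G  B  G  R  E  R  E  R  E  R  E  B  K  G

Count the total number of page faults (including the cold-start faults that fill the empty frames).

7

K -> miss, frames (K)
R -> miss, frames (K R)
K -> hit
B -> miss, frames (R K B)
G -> miss, frames (R K B G)
B -> hit
G -> hit
R -> hit
E -> miss, evict K, frames (B G R E)
R -> hit
E -> hit
R -> hit
E -> hit
R -> hit
E -> hit
B -> hit
K -> miss, evict G, frames (R E B K)
G -> miss, evict R, frames (E B K G)
Page faults: 7.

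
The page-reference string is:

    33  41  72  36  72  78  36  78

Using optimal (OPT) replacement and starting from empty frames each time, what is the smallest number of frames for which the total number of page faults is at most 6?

2

f=1: 8 faults
f=2: 5 faults
f=3: 5 faults
f=4: 5 faults
f=5: 5 faults
Smallest f with faults ≤ 6 is 2.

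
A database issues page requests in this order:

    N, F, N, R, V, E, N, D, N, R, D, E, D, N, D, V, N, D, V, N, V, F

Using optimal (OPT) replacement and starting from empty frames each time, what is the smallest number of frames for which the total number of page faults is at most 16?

f=1: 22 faults
f=2: 13 faults
f=3: 9 faults
f=4: 8 faults
f=5: 7 faults
f=6: 6 faults
Smallest f with faults ≤ 16 is 2.

2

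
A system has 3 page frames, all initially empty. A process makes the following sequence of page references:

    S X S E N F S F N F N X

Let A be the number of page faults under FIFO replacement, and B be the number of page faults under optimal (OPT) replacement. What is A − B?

1

Under FIFO: F F . F F F F . . . . F → 7 faults.
Under OPT: F F . F F F . . . . . F → 6 faults.
A − B = 7 − 6 = 1.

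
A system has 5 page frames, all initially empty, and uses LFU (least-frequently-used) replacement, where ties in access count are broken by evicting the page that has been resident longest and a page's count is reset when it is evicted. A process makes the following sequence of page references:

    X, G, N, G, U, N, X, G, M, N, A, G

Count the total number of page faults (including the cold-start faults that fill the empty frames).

X → fault, frames (X)
G → fault, frames (X G)
N → fault, frames (X G N)
G → hit
U → fault, frames (X G N U)
N → hit
X → hit
G → hit
M → fault, frames (X G N U M)
N → hit
A → fault, evict U, frames (X G N M A)
G → hit
Page faults: 6.

6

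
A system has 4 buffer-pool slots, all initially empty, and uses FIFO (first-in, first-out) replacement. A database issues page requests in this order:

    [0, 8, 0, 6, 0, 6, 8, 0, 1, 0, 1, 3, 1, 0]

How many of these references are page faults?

0 -> miss, frames (0)
8 -> miss, frames (0 8)
0 -> hit
6 -> miss, frames (0 8 6)
0 -> hit
6 -> hit
8 -> hit
0 -> hit
1 -> miss, frames (0 8 6 1)
0 -> hit
1 -> hit
3 -> miss, evict 0, frames (8 6 1 3)
1 -> hit
0 -> miss, evict 8, frames (6 1 3 0)
Page faults: 6.

6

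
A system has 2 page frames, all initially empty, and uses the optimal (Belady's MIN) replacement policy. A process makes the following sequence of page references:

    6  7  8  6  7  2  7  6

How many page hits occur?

2

6 → fault, frames (6)
7 → fault, frames (6 7)
8 → fault, evict 7, frames (6 8)
6 → hit
7 → fault, evict 8, frames (6 7)
2 → fault, evict 6, frames (7 2)
7 → hit
6 → fault, evict 2, frames (7 6)
Hits: 2.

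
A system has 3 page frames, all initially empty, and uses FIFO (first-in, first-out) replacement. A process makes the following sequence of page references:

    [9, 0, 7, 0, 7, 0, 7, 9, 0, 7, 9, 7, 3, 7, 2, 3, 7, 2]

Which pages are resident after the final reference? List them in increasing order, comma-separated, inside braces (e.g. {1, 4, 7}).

{2, 3, 7}

9: fault, frames [9]
0: fault, frames [9, 0]
7: fault, frames [9, 0, 7]
0: hit
7: hit
0: hit
7: hit
9: hit
0: hit
7: hit
9: hit
7: hit
3: fault, evict 9, frames [0, 7, 3]
7: hit
2: fault, evict 0, frames [7, 3, 2]
3: hit
7: hit
2: hit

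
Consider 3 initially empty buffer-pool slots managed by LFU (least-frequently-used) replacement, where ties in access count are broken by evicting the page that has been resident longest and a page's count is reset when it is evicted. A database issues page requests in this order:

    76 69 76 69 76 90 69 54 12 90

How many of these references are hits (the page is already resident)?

76 -> fault, frames {76}
69 -> fault, frames {76,69}
76 -> hit
69 -> hit
76 -> hit
90 -> fault, frames {76,69,90}
69 -> hit
54 -> fault, evict 90, frames {76,69,54}
12 -> fault, evict 54, frames {76,69,12}
90 -> fault, evict 12, frames {76,69,90}
Hits: 4.

4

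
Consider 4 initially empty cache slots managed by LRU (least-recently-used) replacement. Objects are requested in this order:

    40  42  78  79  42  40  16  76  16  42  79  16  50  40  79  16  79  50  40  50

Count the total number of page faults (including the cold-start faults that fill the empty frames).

9

40 -> miss, frames (40)
42 -> miss, frames (40 42)
78 -> miss, frames (40 42 78)
79 -> miss, frames (40 42 78 79)
42 -> hit
40 -> hit
16 -> miss, evict 78, frames (79 42 40 16)
76 -> miss, evict 79, frames (42 40 16 76)
16 -> hit
42 -> hit
79 -> miss, evict 40, frames (76 16 42 79)
16 -> hit
50 -> miss, evict 76, frames (42 79 16 50)
40 -> miss, evict 42, frames (79 16 50 40)
79 -> hit
16 -> hit
79 -> hit
50 -> hit
40 -> hit
50 -> hit
Page faults: 9.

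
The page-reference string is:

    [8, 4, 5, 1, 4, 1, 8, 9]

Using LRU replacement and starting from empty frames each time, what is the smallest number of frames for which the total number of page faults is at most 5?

f=1: 8 faults
f=2: 7 faults
f=3: 6 faults
f=4: 5 faults
f=5: 5 faults
Smallest f with faults ≤ 5 is 4.

4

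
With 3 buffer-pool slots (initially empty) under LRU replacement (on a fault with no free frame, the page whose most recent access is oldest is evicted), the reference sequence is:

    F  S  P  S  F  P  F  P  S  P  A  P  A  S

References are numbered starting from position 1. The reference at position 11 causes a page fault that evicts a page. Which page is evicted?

pos 1: F → miss, frames {F}
pos 2: S → miss, frames {F,S}
pos 3: P → miss, frames {F,S,P}
pos 4: S → hit
pos 5: F → hit
pos 6: P → hit
pos 7: F → hit
pos 8: P → hit
pos 9: S → hit
pos 10: P → hit
pos 11: A → miss, evict F, frames {S,P,A}
At position 11, page F is evicted.

F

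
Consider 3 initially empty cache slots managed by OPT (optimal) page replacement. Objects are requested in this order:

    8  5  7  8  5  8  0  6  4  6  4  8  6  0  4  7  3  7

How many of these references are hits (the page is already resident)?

8: miss, frames [8]
5: miss, frames [8, 5]
7: miss, frames [8, 5, 7]
8: hit
5: hit
8: hit
0: miss, evict 5, frames [8, 7, 0]
6: miss, evict 7, frames [8, 0, 6]
4: miss, evict 0, frames [8, 6, 4]
6: hit
4: hit
8: hit
6: hit
0: miss, evict 6, frames [8, 4, 0]
4: hit
7: miss, evict 0, frames [8, 4, 7]
3: miss, evict 4, frames [8, 7, 3]
7: hit
Hits: 9.

9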